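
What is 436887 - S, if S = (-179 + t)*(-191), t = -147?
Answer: 374621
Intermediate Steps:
S = 62266 (S = (-179 - 147)*(-191) = -326*(-191) = 62266)
436887 - S = 436887 - 1*62266 = 436887 - 62266 = 374621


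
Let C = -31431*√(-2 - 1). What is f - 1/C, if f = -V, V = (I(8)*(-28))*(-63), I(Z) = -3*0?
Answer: -I*√3/94293 ≈ -1.8369e-5*I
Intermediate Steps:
I(Z) = 0
V = 0 (V = (0*(-28))*(-63) = 0*(-63) = 0)
f = 0 (f = -1*0 = 0)
C = -31431*I*√3 ≈ -54440.0*I
f - 1/C = 0 - 1/((-31431*I*√3)) = 0 - I*√3/94293 = -I*√3/94293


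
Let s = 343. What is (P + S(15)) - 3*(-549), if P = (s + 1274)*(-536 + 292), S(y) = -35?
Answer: -392936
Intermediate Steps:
P = -394548 (P = (343 + 1274)*(-536 + 292) = 1617*(-244) = -394548)
(P + S(15)) - 3*(-549) = (-394548 - 35) - 3*(-549) = -394583 + 1647 = -392936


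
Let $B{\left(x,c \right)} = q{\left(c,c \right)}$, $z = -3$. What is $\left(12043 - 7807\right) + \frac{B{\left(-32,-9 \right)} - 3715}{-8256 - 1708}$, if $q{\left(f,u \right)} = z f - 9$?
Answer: $\frac{42211201}{9964} \approx 4236.4$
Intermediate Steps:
$q{\left(f,u \right)} = -9 - 3 f$ ($q{\left(f,u \right)} = - 3 f - 9 = -9 - 3 f$)
$B{\left(x,c \right)} = -9 - 3 c$
$\left(12043 - 7807\right) + \frac{B{\left(-32,-9 \right)} - 3715}{-8256 - 1708} = \left(12043 - 7807\right) + \frac{\left(-9 - -27\right) - 3715}{-8256 - 1708} = 4236 + \frac{\left(-9 + 27\right) - 3715}{-9964} = 4236 + \left(18 - 3715\right) \left(- \frac{1}{9964}\right) = 4236 - - \frac{3697}{9964} = 4236 + \frac{3697}{9964} = \frac{42211201}{9964}$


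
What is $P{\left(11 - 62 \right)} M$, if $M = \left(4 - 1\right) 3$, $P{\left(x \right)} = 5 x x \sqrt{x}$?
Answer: $117045 i \sqrt{51} \approx 8.3587 \cdot 10^{5} i$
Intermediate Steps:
$P{\left(x \right)} = 5 x^{\frac{5}{2}}$ ($P{\left(x \right)} = 5 x^{2} \sqrt{x} = 5 x^{\frac{5}{2}}$)
$M = 9$ ($M = 3 \cdot 3 = 9$)
$P{\left(11 - 62 \right)} M = 5 \left(11 - 62\right)^{\frac{5}{2}} \cdot 9 = 5 \left(-51\right)^{\frac{5}{2}} \cdot 9 = 5 \cdot 2601 i \sqrt{51} \cdot 9 = 13005 i \sqrt{51} \cdot 9 = 117045 i \sqrt{51}$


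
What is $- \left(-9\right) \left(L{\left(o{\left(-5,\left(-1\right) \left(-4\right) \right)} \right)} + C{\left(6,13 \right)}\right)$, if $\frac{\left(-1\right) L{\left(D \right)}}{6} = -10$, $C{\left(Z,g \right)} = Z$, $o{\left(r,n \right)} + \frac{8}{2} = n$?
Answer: $594$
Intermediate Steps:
$o{\left(r,n \right)} = -4 + n$
$L{\left(D \right)} = 60$ ($L{\left(D \right)} = \left(-6\right) \left(-10\right) = 60$)
$- \left(-9\right) \left(L{\left(o{\left(-5,\left(-1\right) \left(-4\right) \right)} \right)} + C{\left(6,13 \right)}\right) = - \left(-9\right) \left(60 + 6\right) = - \left(-9\right) 66 = \left(-1\right) \left(-594\right) = 594$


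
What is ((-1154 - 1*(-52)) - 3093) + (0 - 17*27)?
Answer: -4654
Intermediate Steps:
((-1154 - 1*(-52)) - 3093) + (0 - 17*27) = ((-1154 + 52) - 3093) + (0 - 459) = (-1102 - 3093) - 459 = -4195 - 459 = -4654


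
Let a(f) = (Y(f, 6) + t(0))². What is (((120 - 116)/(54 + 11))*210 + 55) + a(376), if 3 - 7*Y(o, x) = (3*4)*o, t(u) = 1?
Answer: 263527319/637 ≈ 4.1370e+5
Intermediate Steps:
Y(o, x) = 3/7 - 12*o/7 (Y(o, x) = 3/7 - 3*4*o/7 = 3/7 - 12*o/7)
a(f) = (10/7 - 12*f/7)² (a(f) = ((3/7 - 12*f/7) + 1)² = (10/7 - 12*f/7)²)
(((120 - 116)/(54 + 11))*210 + 55) + a(376) = (((120 - 116)/(54 + 11))*210 + 55) + 4*(-5 + 6*376)²/49 = ((4/65)*210 + 55) + 4*(-5 + 2256)²/49 = ((4*(1/65))*210 + 55) + (4/49)*2251² = ((4/65)*210 + 55) + (4/49)*5067001 = (168/13 + 55) + 20268004/49 = 883/13 + 20268004/49 = 263527319/637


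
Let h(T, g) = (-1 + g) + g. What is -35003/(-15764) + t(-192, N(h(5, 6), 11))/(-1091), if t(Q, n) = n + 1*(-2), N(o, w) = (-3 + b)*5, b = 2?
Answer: 38298621/17198524 ≈ 2.2269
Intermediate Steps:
h(T, g) = -1 + 2*g
N(o, w) = -5 (N(o, w) = (-3 + 2)*5 = -1*5 = -5)
t(Q, n) = -2 + n (t(Q, n) = n - 2 = -2 + n)
-35003/(-15764) + t(-192, N(h(5, 6), 11))/(-1091) = -35003/(-15764) + (-2 - 5)/(-1091) = -35003*(-1/15764) - 7*(-1/1091) = 35003/15764 + 7/1091 = 38298621/17198524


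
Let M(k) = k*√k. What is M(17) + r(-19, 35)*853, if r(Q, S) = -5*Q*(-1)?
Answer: -81035 + 17*√17 ≈ -80965.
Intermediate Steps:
r(Q, S) = 5*Q
M(k) = k^(3/2)
M(17) + r(-19, 35)*853 = 17^(3/2) + (5*(-19))*853 = 17*√17 - 95*853 = 17*√17 - 81035 = -81035 + 17*√17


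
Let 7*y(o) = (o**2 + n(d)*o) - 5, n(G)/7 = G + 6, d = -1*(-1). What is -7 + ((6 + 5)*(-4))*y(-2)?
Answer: 4307/7 ≈ 615.29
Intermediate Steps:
d = 1
n(G) = 42 + 7*G (n(G) = 7*(G + 6) = 7*(6 + G) = 42 + 7*G)
y(o) = -5/7 + 7*o + o**2/7 (y(o) = ((o**2 + (42 + 7*1)*o) - 5)/7 = ((o**2 + (42 + 7)*o) - 5)/7 = ((o**2 + 49*o) - 5)/7 = (-5 + o**2 + 49*o)/7 = -5/7 + 7*o + o**2/7)
-7 + ((6 + 5)*(-4))*y(-2) = -7 + ((6 + 5)*(-4))*(-5/7 + 7*(-2) + (1/7)*(-2)**2) = -7 + (11*(-4))*(-5/7 - 14 + (1/7)*4) = -7 - 44*(-5/7 - 14 + 4/7) = -7 - 44*(-99/7) = -7 + 4356/7 = 4307/7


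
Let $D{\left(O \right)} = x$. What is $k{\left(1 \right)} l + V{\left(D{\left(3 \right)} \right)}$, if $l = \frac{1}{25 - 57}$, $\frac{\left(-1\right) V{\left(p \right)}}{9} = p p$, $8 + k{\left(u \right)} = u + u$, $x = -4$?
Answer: $- \frac{2301}{16} \approx -143.81$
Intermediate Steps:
$k{\left(u \right)} = -8 + 2 u$ ($k{\left(u \right)} = -8 + \left(u + u\right) = -8 + 2 u$)
$D{\left(O \right)} = -4$
$V{\left(p \right)} = - 9 p^{2}$ ($V{\left(p \right)} = - 9 p p = - 9 p^{2}$)
$l = - \frac{1}{32}$ ($l = \frac{1}{-32} = - \frac{1}{32} \approx -0.03125$)
$k{\left(1 \right)} l + V{\left(D{\left(3 \right)} \right)} = \left(-8 + 2 \cdot 1\right) \left(- \frac{1}{32}\right) - 9 \left(-4\right)^{2} = \left(-8 + 2\right) \left(- \frac{1}{32}\right) - 144 = \left(-6\right) \left(- \frac{1}{32}\right) - 144 = \frac{3}{16} - 144 = - \frac{2301}{16}$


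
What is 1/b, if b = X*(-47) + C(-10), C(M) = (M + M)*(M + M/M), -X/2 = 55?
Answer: 1/5350 ≈ 0.00018692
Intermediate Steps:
X = -110 (X = -2*55 = -110)
C(M) = 2*M*(1 + M) (C(M) = (2*M)*(M + 1) = (2*M)*(1 + M) = 2*M*(1 + M))
b = 5350 (b = -110*(-47) + 2*(-10)*(1 - 10) = 5170 + 2*(-10)*(-9) = 5170 + 180 = 5350)
1/b = 1/5350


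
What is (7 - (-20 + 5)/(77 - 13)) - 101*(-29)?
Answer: 187919/64 ≈ 2936.2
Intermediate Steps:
(7 - (-20 + 5)/(77 - 13)) - 101*(-29) = (7 - (-15)/64) + 2929 = (7 - 1*(-15/64)) + 2929 = (7 + 15/64) + 2929 = 463/64 + 2929 = 187919/64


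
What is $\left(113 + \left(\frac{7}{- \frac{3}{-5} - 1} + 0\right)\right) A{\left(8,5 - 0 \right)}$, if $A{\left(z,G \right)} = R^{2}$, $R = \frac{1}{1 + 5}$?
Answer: $\frac{191}{72} \approx 2.6528$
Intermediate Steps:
$R = \frac{1}{6} \approx 0.16667$
$A{\left(z,G \right)} = \frac{1}{36}$ ($A{\left(z,G \right)} = \left(\frac{1}{6}\right)^{2} = \frac{1}{36}$)
$\left(113 + \left(\frac{7}{- \frac{3}{-5} - 1} + 0\right)\right) A{\left(8,5 - 0 \right)} = \left(113 + \left(\frac{7}{- \frac{3}{-5} - 1} + 0\right)\right) \frac{1}{36} = \left(113 + \left(\frac{7}{\left(-3\right) \left(- \frac{1}{5}\right) - 1} + 0\right)\right) \frac{1}{36} = \left(113 + \left(\frac{7}{\frac{3}{5} - 1} + 0\right)\right) \frac{1}{36} = \left(113 + \left(\frac{7}{- \frac{2}{5}} + 0\right)\right) \frac{1}{36} = \left(113 + \left(7 \left(- \frac{5}{2}\right) + 0\right)\right) \frac{1}{36} = \left(113 + \left(- \frac{35}{2} + 0\right)\right) \frac{1}{36} = \left(113 - \frac{35}{2}\right) \frac{1}{36} = \frac{191}{2} \cdot \frac{1}{36} = \frac{191}{72}$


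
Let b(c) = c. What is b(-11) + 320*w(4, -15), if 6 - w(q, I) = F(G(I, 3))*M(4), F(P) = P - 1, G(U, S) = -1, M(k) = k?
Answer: 4469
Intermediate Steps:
F(P) = -1 + P
w(q, I) = 14 (w(q, I) = 6 - (-1 - 1)*4 = 6 - (-2)*4 = 6 - 1*(-8) = 6 + 8 = 14)
b(-11) + 320*w(4, -15) = -11 + 320*14 = -11 + 4480 = 4469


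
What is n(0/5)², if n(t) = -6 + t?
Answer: 36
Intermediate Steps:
n(0/5)² = (-6 + 0/5)² = (-6 + (⅕)*0)² = (-6 + 0)² = (-6)² = 36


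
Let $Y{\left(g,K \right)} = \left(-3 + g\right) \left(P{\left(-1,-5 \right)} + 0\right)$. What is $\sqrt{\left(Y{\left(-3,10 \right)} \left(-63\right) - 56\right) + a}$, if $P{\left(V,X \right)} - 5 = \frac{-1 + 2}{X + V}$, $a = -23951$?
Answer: $2 i \sqrt{5545} \approx 148.93 i$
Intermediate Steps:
$P{\left(V,X \right)} = 5 + \frac{1}{V + X}$ ($P{\left(V,X \right)} = 5 + \frac{-1 + 2}{X + V} = 5 + 1 \frac{1}{V + X} = 5 + \frac{1}{V + X}$)
$Y{\left(g,K \right)} = - \frac{29}{2} + \frac{29 g}{6}$ ($Y{\left(g,K \right)} = \left(-3 + g\right) \left(\frac{1 + 5 \left(-1\right) + 5 \left(-5\right)}{-1 - 5} + 0\right) = \left(-3 + g\right) \left(\frac{1 - 5 - 25}{-6} + 0\right) = \left(-3 + g\right) \left(\left(- \frac{1}{6}\right) \left(-29\right) + 0\right) = \left(-3 + g\right) \left(\frac{29}{6} + 0\right) = \left(-3 + g\right) \frac{29}{6} = - \frac{29}{2} + \frac{29 g}{6}$)
$\sqrt{\left(Y{\left(-3,10 \right)} \left(-63\right) - 56\right) + a} = \sqrt{\left(\left(- \frac{29}{2} + \frac{29}{6} \left(-3\right)\right) \left(-63\right) - 56\right) - 23951} = \sqrt{\left(\left(- \frac{29}{2} - \frac{29}{2}\right) \left(-63\right) - 56\right) - 23951} = \sqrt{\left(\left(-29\right) \left(-63\right) - 56\right) - 23951} = \sqrt{\left(1827 - 56\right) - 23951} = \sqrt{1771 - 23951} = \sqrt{-22180} = 2 i \sqrt{5545}$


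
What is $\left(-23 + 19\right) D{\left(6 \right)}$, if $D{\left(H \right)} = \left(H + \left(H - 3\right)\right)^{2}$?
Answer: $-324$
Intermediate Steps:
$D{\left(H \right)} = \left(-3 + 2 H\right)^{2}$ ($D{\left(H \right)} = \left(H + \left(-3 + H\right)\right)^{2} = \left(-3 + 2 H\right)^{2}$)
$\left(-23 + 19\right) D{\left(6 \right)} = \left(-23 + 19\right) \left(-3 + 2 \cdot 6\right)^{2} = - 4 \left(-3 + 12\right)^{2} = - 4 \cdot 9^{2} = \left(-4\right) 81 = -324$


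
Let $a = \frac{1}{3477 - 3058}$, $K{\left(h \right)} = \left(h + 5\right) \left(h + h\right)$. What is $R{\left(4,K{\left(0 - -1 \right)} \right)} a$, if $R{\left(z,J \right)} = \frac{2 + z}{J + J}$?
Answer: $\frac{1}{1676} \approx 0.00059666$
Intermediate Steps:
$K{\left(h \right)} = 2 h \left(5 + h\right)$ ($K{\left(h \right)} = \left(5 + h\right) 2 h = 2 h \left(5 + h\right)$)
$a = \frac{1}{419} \approx 0.0023866$
$R{\left(z,J \right)} = \frac{2 + z}{2 J}$
$R{\left(4,K{\left(0 - -1 \right)} \right)} a = \frac{2 + 4}{2 \cdot 2 \left(0 - -1\right) \left(5 + \left(0 - -1\right)\right)} \frac{1}{419} = \frac{1}{2} \frac{1}{2 \left(0 + 1\right) \left(5 + \left(0 + 1\right)\right)} 6 \cdot \frac{1}{419} = \frac{1}{2} \frac{1}{2 \cdot 1 \left(5 + 1\right)} 6 \cdot \frac{1}{419} = \frac{1}{2} \frac{1}{2 \cdot 1 \cdot 6} \cdot 6 \cdot \frac{1}{419} = \frac{1}{2} \cdot \frac{1}{12} \cdot 6 \cdot \frac{1}{419} = \frac{1}{4} \cdot \frac{1}{419} = \frac{1}{1676}$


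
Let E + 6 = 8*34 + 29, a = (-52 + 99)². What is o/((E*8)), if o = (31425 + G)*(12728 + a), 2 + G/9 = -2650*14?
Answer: -76581999/40 ≈ -1.9146e+6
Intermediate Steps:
G = -333918 (G = -18 + 9*(-2650*14) = -18 + 9*(-37100) = -18 - 333900 = -333918)
a = 2209 (a = 47² = 2209)
E = 295 (E = -6 + (8*34 + 29) = -6 + (272 + 29) = -6 + 301 = 295)
o = -4518337941 (o = (31425 - 333918)*(12728 + 2209) = -302493*14937 = -4518337941)
o/((E*8)) = -4518337941/(295*8) = -4518337941/2360 = -4518337941*1/2360 = -76581999/40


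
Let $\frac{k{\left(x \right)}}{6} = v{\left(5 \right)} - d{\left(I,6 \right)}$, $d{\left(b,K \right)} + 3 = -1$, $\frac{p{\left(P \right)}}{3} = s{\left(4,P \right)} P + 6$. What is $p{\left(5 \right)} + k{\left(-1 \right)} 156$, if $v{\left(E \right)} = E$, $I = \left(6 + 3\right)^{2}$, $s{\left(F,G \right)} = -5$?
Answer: $8367$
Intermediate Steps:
$I = 81$ ($I = 9^{2} = 81$)
$p{\left(P \right)} = 18 - 15 P$ ($p{\left(P \right)} = 3 \left(- 5 P + 6\right) = 3 \left(6 - 5 P\right) = 18 - 15 P$)
$d{\left(b,K \right)} = -4$ ($d{\left(b,K \right)} = -3 - 1 = -4$)
$k{\left(x \right)} = 54$ ($k{\left(x \right)} = 6 \left(5 - -4\right) = 6 \left(5 + 4\right) = 6 \cdot 9 = 54$)
$p{\left(5 \right)} + k{\left(-1 \right)} 156 = \left(18 - 75\right) + 54 \cdot 156 = \left(18 - 75\right) + 8424 = -57 + 8424 = 8367$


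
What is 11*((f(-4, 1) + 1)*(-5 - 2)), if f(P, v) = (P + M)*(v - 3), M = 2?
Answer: -385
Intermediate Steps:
f(P, v) = (-3 + v)*(2 + P) (f(P, v) = (P + 2)*(v - 3) = (2 + P)*(-3 + v) = (-3 + v)*(2 + P))
11*((f(-4, 1) + 1)*(-5 - 2)) = 11*(((-6 - 3*(-4) + 2*1 - 4*1) + 1)*(-5 - 2)) = 11*(((-6 + 12 + 2 - 4) + 1)*(-7)) = 11*((4 + 1)*(-7)) = 11*(5*(-7)) = 11*(-35) = -385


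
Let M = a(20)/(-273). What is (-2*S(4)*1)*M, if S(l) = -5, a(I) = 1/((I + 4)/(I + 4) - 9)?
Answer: 5/1092 ≈ 0.0045788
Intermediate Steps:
a(I) = -⅛ (a(I) = 1/((4 + I)/(4 + I) - 9) = 1/(1 - 9) = 1/(-8) = -⅛)
M = 1/2184 (M = -⅛/(-273) = -⅛*(-1/273) = 1/2184 ≈ 0.00045788)
(-2*S(4)*1)*M = (-2*(-5)*1)*(1/2184) = (10*1)*(1/2184) = 10*(1/2184) = 5/1092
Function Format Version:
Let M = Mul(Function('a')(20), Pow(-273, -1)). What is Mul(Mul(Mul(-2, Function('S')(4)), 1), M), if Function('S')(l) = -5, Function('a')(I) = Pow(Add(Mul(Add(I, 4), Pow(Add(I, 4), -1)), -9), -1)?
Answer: Rational(5, 1092) ≈ 0.0045788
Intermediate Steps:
Function('a')(I) = Rational(-1, 8) (Function('a')(I) = Pow(Add(Mul(Add(4, I), Pow(Add(4, I), -1)), -9), -1) = Pow(Add(1, -9), -1) = Pow(-8, -1) = Rational(-1, 8))
M = Rational(1, 2184) (M = Mul(Rational(-1, 8), Pow(-273, -1)) = Mul(Rational(-1, 8), Rational(-1, 273)) = Rational(1, 2184) ≈ 0.00045788)
Mul(Mul(Mul(-2, Function('S')(4)), 1), M) = Mul(Mul(Mul(-2, -5), 1), Rational(1, 2184)) = Mul(Mul(10, 1), Rational(1, 2184)) = Mul(10, Rational(1, 2184)) = Rational(5, 1092)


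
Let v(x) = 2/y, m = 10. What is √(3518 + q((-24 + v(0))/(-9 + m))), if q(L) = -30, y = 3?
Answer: 4*√218 ≈ 59.059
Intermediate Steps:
v(x) = ⅔ (v(x) = 2/3 = 2*(⅓) = ⅔)
√(3518 + q((-24 + v(0))/(-9 + m))) = √(3518 - 30) = √3488 = 4*√218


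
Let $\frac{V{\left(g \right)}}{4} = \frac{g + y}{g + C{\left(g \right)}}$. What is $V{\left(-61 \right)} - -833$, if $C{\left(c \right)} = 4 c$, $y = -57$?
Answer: $\frac{254537}{305} \approx 834.55$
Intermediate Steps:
$V{\left(g \right)} = \frac{4 \left(-57 + g\right)}{5 g}$ ($V{\left(g \right)} = 4 \frac{g - 57}{g + 4 g} = 4 \frac{-57 + g}{5 g} = \frac{4 \left(-57 + g\right)}{5 g}$)
$V{\left(-61 \right)} - -833 = \frac{4 \left(-57 - 61\right)}{5 \left(-61\right)} - -833 = \frac{4}{5} \left(- \frac{1}{61}\right) \left(-118\right) + 833 = \frac{472}{305} + 833 = \frac{254537}{305}$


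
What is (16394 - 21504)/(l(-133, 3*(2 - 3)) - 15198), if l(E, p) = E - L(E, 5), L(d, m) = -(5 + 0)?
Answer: 2555/7663 ≈ 0.33342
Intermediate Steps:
L(d, m) = -5 (L(d, m) = -1*5 = -5)
l(E, p) = 5 + E (l(E, p) = E - 1*(-5) = E + 5 = 5 + E)
(16394 - 21504)/(l(-133, 3*(2 - 3)) - 15198) = (16394 - 21504)/((5 - 133) - 15198) = -5110/(-128 - 15198) = -5110/(-15326) = -5110*(-1/15326) = 2555/7663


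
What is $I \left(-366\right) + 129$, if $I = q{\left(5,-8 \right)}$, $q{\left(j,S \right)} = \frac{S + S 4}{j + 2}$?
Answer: $\frac{15543}{7} \approx 2220.4$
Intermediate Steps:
$q{\left(j,S \right)} = \frac{5 S}{2 + j}$ ($q{\left(j,S \right)} = \frac{S + 4 S}{2 + j} = \frac{5 S}{2 + j}$)
$I = - \frac{40}{7}$ ($I = 5 \left(-8\right) \frac{1}{2 + 5} = 5 \left(-8\right) \frac{1}{7} = - \frac{40}{7} \approx -5.7143$)
$I \left(-366\right) + 129 = \left(- \frac{40}{7}\right) \left(-366\right) + 129 = \frac{14640}{7} + 129 = \frac{15543}{7}$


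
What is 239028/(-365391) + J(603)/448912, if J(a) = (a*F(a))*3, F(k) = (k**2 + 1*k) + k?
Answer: 80344203439483/54676134864 ≈ 1469.5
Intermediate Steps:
F(k) = k**2 + 2*k (F(k) = (k**2 + k) + k = (k + k**2) + k = k**2 + 2*k)
J(a) = 3*a**2*(2 + a) (J(a) = (a*(a*(2 + a)))*3 = (a**2*(2 + a))*3 = 3*a**2*(2 + a))
239028/(-365391) + J(603)/448912 = 239028/(-365391) + (3*603**2*(2 + 603))/448912 = 239028*(-1/365391) + (3*363609*605)*(1/448912) = -79676/121797 + 659950335*(1/448912) = -79676/121797 + 659950335/448912 = 80344203439483/54676134864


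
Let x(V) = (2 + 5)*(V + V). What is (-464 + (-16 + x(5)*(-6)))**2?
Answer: 810000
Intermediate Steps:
x(V) = 14*V (x(V) = 7*(2*V) = 14*V)
(-464 + (-16 + x(5)*(-6)))**2 = (-464 + (-16 + (14*5)*(-6)))**2 = (-464 + (-16 + 70*(-6)))**2 = (-464 + (-16 - 420))**2 = (-464 - 436)**2 = (-900)**2 = 810000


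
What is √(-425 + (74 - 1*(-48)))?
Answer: I*√303 ≈ 17.407*I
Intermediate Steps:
√(-425 + (74 - 1*(-48))) = √(-425 + (74 + 48)) = √(-425 + 122) = √(-303) = I*√303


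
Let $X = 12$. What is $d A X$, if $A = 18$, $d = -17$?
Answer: $-3672$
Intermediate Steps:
$d A X = \left(-17\right) 18 \cdot 12 = \left(-306\right) 12 = -3672$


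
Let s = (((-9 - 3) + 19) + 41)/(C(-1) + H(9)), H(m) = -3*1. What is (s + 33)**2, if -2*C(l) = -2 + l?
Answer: 1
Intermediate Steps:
H(m) = -3
C(l) = 1 - l/2 (C(l) = -(-2 + l)/2 = 1 - l/2)
s = -32 (s = (((-9 - 3) + 19) + 41)/((1 - 1/2*(-1)) - 3) = ((-12 + 19) + 41)/((1 + 1/2) - 3) = (7 + 41)/(3/2 - 3) = 48/(-3/2) = 48*(-2/3) = -32)
(s + 33)**2 = (-32 + 33)**2 = 1**2 = 1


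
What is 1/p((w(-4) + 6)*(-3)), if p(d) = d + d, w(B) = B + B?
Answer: 1/12 ≈ 0.083333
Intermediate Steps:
w(B) = 2*B
p(d) = 2*d
1/p((w(-4) + 6)*(-3)) = 1/(2*((2*(-4) + 6)*(-3))) = 1/(2*((-8 + 6)*(-3))) = 1/(2*(-2*(-3))) = 1/(2*6) = 1/12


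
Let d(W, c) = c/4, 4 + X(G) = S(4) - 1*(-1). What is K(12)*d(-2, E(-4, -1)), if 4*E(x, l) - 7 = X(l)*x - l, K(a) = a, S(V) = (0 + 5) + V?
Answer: -12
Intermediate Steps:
S(V) = 5 + V
X(G) = 6 (X(G) = -4 + ((5 + 4) - 1*(-1)) = -4 + (9 + 1) = -4 + 10 = 6)
E(x, l) = 7/4 - l/4 + 3*x/2 (E(x, l) = 7/4 + (6*x - l)/4 = 7/4 + (-l + 6*x)/4 = 7/4 + (-l/4 + 3*x/2) = 7/4 - l/4 + 3*x/2)
d(W, c) = c/4 (d(W, c) = c*(¼) = c/4)
K(12)*d(-2, E(-4, -1)) = 12*((7/4 - ¼*(-1) + (3/2)*(-4))/4) = 12*((7/4 + ¼ - 6)/4) = 12*((¼)*(-4)) = 12*(-1) = -12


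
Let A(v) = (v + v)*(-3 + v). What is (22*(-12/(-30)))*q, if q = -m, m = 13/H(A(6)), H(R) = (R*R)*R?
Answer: -143/58320 ≈ -0.0024520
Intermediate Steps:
A(v) = 2*v*(-3 + v) (A(v) = (2*v)*(-3 + v) = 2*v*(-3 + v))
H(R) = R³ (H(R) = R²*R = R³)
m = 13/46656 (m = 13/((2*6*(-3 + 6))³) = 13/((2*6*3)³) = 13/(36³) = 13/46656 ≈ 0.00027863)
q = -13/46656 (q = -1*13/46656 = -13/46656 ≈ -0.00027863)
(22*(-12/(-30)))*q = (22*(-12/(-30)))*(-13/46656) = (22*(-12*(-1/30)))*(-13/46656) = (22*(⅖))*(-13/46656) = (44/5)*(-13/46656) = -143/58320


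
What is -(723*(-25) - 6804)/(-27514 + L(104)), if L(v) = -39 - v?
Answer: -8293/9219 ≈ -0.89956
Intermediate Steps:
-(723*(-25) - 6804)/(-27514 + L(104)) = -(723*(-25) - 6804)/(-27514 + (-39 - 1*104)) = -(-18075 - 6804)/(-27514 + (-39 - 104)) = -(-24879)/(-27514 - 143) = -(-24879)/(-27657) = -(-24879)*(-1)/27657 = -1*8293/9219 = -8293/9219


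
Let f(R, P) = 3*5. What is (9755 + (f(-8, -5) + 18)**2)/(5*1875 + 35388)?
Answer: 10844/44763 ≈ 0.24225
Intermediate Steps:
f(R, P) = 15
(9755 + (f(-8, -5) + 18)**2)/(5*1875 + 35388) = (9755 + (15 + 18)**2)/(5*1875 + 35388) = (9755 + 33**2)/(9375 + 35388) = (9755 + 1089)/44763 = 10844*(1/44763) = 10844/44763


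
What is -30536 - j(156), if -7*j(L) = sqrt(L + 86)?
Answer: -30536 + 11*sqrt(2)/7 ≈ -30534.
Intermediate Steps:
j(L) = -sqrt(86 + L)/7 (j(L) = -sqrt(L + 86)/7 = -sqrt(86 + L)/7)
-30536 - j(156) = -30536 - (-1)*sqrt(86 + 156)/7 = -30536 - (-1)*sqrt(242)/7 = -30536 - (-1)*11*sqrt(2)/7 = -30536 - (-11)*sqrt(2)/7 = -30536 + 11*sqrt(2)/7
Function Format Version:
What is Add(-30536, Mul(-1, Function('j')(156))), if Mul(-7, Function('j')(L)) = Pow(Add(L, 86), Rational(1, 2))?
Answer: Add(-30536, Mul(Rational(11, 7), Pow(2, Rational(1, 2)))) ≈ -30534.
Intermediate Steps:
Function('j')(L) = Mul(Rational(-1, 7), Pow(Add(86, L), Rational(1, 2))) (Function('j')(L) = Mul(Rational(-1, 7), Pow(Add(L, 86), Rational(1, 2))) = Mul(Rational(-1, 7), Pow(Add(86, L), Rational(1, 2))))
Add(-30536, Mul(-1, Function('j')(156))) = Add(-30536, Mul(-1, Mul(Rational(-1, 7), Pow(Add(86, 156), Rational(1, 2))))) = Add(-30536, Mul(-1, Mul(Rational(-1, 7), Pow(242, Rational(1, 2))))) = Add(-30536, Mul(-1, Mul(Rational(-1, 7), Mul(11, Pow(2, Rational(1, 2)))))) = Add(-30536, Mul(-1, Mul(Rational(-11, 7), Pow(2, Rational(1, 2))))) = Add(-30536, Mul(Rational(11, 7), Pow(2, Rational(1, 2))))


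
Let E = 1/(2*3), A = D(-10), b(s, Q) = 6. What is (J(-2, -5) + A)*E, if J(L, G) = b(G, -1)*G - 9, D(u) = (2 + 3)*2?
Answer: -29/6 ≈ -4.8333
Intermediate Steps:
D(u) = 10 (D(u) = 5*2 = 10)
J(L, G) = -9 + 6*G (J(L, G) = 6*G - 9 = -9 + 6*G)
A = 10
E = 1/6 ≈ 0.16667
(J(-2, -5) + A)*E = ((-9 + 6*(-5)) + 10)*(1/6) = ((-9 - 30) + 10)*(1/6) = (-39 + 10)*(1/6) = -29*1/6 = -29/6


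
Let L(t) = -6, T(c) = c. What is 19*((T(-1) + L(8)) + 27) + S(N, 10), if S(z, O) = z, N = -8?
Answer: 372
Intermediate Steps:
19*((T(-1) + L(8)) + 27) + S(N, 10) = 19*((-1 - 6) + 27) - 8 = 19*(-7 + 27) - 8 = 19*20 - 8 = 380 - 8 = 372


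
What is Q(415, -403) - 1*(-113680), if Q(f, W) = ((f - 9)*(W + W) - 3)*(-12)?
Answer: 4040548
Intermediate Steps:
Q(f, W) = 36 - 24*W*(-9 + f) (Q(f, W) = ((-9 + f)*(2*W) - 3)*(-12) = (2*W*(-9 + f) - 3)*(-12) = (-3 + 2*W*(-9 + f))*(-12) = 36 - 24*W*(-9 + f))
Q(415, -403) - 1*(-113680) = (36 + 216*(-403) - 24*(-403)*415) - 1*(-113680) = (36 - 87048 + 4013880) + 113680 = 3926868 + 113680 = 4040548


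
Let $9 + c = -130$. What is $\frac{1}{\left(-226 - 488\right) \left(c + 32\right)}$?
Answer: $\frac{1}{76398} \approx 1.3089 \cdot 10^{-5}$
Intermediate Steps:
$c = -139$ ($c = -9 - 130 = -139$)
$\frac{1}{\left(-226 - 488\right) \left(c + 32\right)} = \frac{1}{\left(-226 - 488\right) \left(-139 + 32\right)} = \frac{1}{\left(-714\right) \left(-107\right)} = \frac{1}{76398}$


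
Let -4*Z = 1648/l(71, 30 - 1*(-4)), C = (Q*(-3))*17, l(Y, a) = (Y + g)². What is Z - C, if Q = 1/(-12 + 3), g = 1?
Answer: -7447/1296 ≈ -5.7461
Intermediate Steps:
Q = -⅑ (Q = 1/(-9) = -⅑ ≈ -0.11111)
l(Y, a) = (1 + Y)² (l(Y, a) = (Y + 1)² = (1 + Y)²)
C = 17/3 (C = -⅑*(-3)*17 = (⅓)*17 = 17/3 ≈ 5.6667)
Z = -103/1296 (Z = -412/((1 + 71)²) = -412/(72²) = -412/5184 = -¼*103/324 = -103/1296 ≈ -0.079475)
Z - C = -103/1296 - 1*17/3 = -103/1296 - 17/3 = -7447/1296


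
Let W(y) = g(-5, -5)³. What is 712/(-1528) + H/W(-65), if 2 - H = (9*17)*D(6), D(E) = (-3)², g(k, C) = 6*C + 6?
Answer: -967711/2640384 ≈ -0.36650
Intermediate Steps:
g(k, C) = 6 + 6*C
W(y) = -13824 (W(y) = (6 + 6*(-5))³ = (6 - 30)³ = (-24)³ = -13824)
D(E) = 9
H = -1375 (H = 2 - 9*17*9 = 2 - 153*9 = 2 - 1*1377 = 2 - 1377 = -1375)
712/(-1528) + H/W(-65) = 712/(-1528) - 1375/(-13824) = 712*(-1/1528) - 1375*(-1/13824) = -89/191 + 1375/13824 = -967711/2640384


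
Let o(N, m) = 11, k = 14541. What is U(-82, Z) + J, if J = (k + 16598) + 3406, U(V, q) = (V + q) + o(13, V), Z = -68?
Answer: 34406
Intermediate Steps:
U(V, q) = 11 + V + q (U(V, q) = (V + q) + 11 = 11 + V + q)
J = 34545 (J = (14541 + 16598) + 3406 = 31139 + 3406 = 34545)
U(-82, Z) + J = (11 - 82 - 68) + 34545 = -139 + 34545 = 34406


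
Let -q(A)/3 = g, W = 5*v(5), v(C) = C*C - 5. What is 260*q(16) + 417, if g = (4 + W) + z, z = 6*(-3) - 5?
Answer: -62763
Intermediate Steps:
v(C) = -5 + C² (v(C) = C² - 5 = -5 + C²)
z = -23 (z = -18 - 5 = -23)
W = 100 (W = 5*(-5 + 5²) = 5*(-5 + 25) = 5*20 = 100)
g = 81 (g = (4 + 100) - 23 = 104 - 23 = 81)
q(A) = -243 (q(A) = -3*81 = -243)
260*q(16) + 417 = 260*(-243) + 417 = -63180 + 417 = -62763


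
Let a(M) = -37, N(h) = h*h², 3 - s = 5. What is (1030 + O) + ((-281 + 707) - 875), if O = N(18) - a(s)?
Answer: 6450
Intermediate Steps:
s = -2 (s = 3 - 1*5 = 3 - 5 = -2)
N(h) = h³
O = 5869 (O = 18³ - 1*(-37) = 5832 + 37 = 5869)
(1030 + O) + ((-281 + 707) - 875) = (1030 + 5869) + ((-281 + 707) - 875) = 6899 + (426 - 875) = 6899 - 449 = 6450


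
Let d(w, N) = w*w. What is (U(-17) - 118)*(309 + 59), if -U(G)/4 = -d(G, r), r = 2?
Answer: 381984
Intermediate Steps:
d(w, N) = w**2
U(G) = 4*G**2 (U(G) = -(-4)*G**2 = 4*G**2)
(U(-17) - 118)*(309 + 59) = (4*(-17)**2 - 118)*(309 + 59) = (4*289 - 118)*368 = (1156 - 118)*368 = 1038*368 = 381984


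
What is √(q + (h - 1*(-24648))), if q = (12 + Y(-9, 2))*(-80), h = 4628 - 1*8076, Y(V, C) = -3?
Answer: 64*√5 ≈ 143.11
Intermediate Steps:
h = -3448 (h = 4628 - 8076 = -3448)
q = -720 (q = (12 - 3)*(-80) = 9*(-80) = -720)
√(q + (h - 1*(-24648))) = √(-720 + (-3448 - 1*(-24648))) = √(-720 + (-3448 + 24648)) = √(-720 + 21200) = √20480 = 64*√5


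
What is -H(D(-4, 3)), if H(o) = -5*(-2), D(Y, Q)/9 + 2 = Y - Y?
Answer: -10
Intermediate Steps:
D(Y, Q) = -18 (D(Y, Q) = -18 + 9*(Y - Y) = -18 + 9*0 = -18 + 0 = -18)
H(o) = 10
-H(D(-4, 3)) = -1*10 = -10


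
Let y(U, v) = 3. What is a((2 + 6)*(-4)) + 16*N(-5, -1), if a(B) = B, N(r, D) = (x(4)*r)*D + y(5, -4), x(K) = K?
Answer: 336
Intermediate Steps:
N(r, D) = 3 + 4*D*r (N(r, D) = (4*r)*D + 3 = 4*D*r + 3 = 3 + 4*D*r)
a((2 + 6)*(-4)) + 16*N(-5, -1) = (2 + 6)*(-4) + 16*(3 + 4*(-1)*(-5)) = 8*(-4) + 16*(3 + 20) = -32 + 16*23 = -32 + 368 = 336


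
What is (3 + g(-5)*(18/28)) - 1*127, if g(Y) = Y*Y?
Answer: -1511/14 ≈ -107.93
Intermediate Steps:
g(Y) = Y**2
(3 + g(-5)*(18/28)) - 1*127 = (3 + (-5)**2*(18/28)) - 1*127 = (3 + 25*(18*(1/28))) - 127 = (3 + 25*(9/14)) - 127 = (3 + 225/14) - 127 = 267/14 - 127 = -1511/14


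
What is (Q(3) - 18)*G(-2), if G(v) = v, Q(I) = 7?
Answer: 22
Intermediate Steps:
(Q(3) - 18)*G(-2) = (7 - 18)*(-2) = -11*(-2) = 22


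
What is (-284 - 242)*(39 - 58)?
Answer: 9994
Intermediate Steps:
(-284 - 242)*(39 - 58) = -526*(-19) = 9994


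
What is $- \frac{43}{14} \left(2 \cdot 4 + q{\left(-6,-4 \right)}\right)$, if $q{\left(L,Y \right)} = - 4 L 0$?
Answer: $- \frac{172}{7} \approx -24.571$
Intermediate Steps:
$q{\left(L,Y \right)} = 0$
$- \frac{43}{14} \left(2 \cdot 4 + q{\left(-6,-4 \right)}\right) = - \frac{43}{14} \left(2 \cdot 4 + 0\right) = \left(-43\right) \frac{1}{14} \left(8 + 0\right) = \left(- \frac{43}{14}\right) 8 = - \frac{172}{7}$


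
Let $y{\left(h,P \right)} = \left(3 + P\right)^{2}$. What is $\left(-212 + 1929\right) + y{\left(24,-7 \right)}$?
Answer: $1733$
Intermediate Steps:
$\left(-212 + 1929\right) + y{\left(24,-7 \right)} = \left(-212 + 1929\right) + \left(3 - 7\right)^{2} = 1717 + \left(-4\right)^{2} = 1717 + 16 = 1733$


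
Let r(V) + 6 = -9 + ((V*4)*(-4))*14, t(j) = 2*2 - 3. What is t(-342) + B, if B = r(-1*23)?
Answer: 5138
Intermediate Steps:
t(j) = 1 (t(j) = 4 - 3 = 1)
r(V) = -15 - 224*V (r(V) = -6 + (-9 + ((V*4)*(-4))*14) = -6 + (-9 + ((4*V)*(-4))*14) = -6 + (-9 - 16*V*14) = -6 + (-9 - 224*V) = -15 - 224*V)
B = 5137 (B = -15 - (-224)*23 = -15 - 224*(-23) = -15 + 5152 = 5137)
t(-342) + B = 1 + 5137 = 5138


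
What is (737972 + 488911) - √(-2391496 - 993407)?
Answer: 1226883 - I*√3384903 ≈ 1.2269e+6 - 1839.8*I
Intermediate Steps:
(737972 + 488911) - √(-2391496 - 993407) = 1226883 - √(-3384903) = 1226883 - I*√3384903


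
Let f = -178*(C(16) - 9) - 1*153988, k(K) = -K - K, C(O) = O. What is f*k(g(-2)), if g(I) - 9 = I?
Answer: 2173276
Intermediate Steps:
g(I) = 9 + I
k(K) = -2*K
f = -155234 (f = -178*(16 - 9) - 1*153988 = -178*7 - 153988 = -1246 - 153988 = -155234)
f*k(g(-2)) = -(-310468)*(9 - 2) = -(-310468)*7 = -155234*(-14) = 2173276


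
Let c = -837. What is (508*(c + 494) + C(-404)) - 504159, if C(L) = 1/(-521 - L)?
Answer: -79373152/117 ≈ -6.7840e+5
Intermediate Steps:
(508*(c + 494) + C(-404)) - 504159 = (508*(-837 + 494) - 1/(521 - 404)) - 504159 = (508*(-343) - 1/117) - 504159 = (-174244 - 1*1/117) - 504159 = (-174244 - 1/117) - 504159 = -20386549/117 - 504159 = -79373152/117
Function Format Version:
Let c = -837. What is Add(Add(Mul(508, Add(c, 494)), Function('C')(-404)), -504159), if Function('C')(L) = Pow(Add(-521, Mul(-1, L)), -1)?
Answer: Rational(-79373152, 117) ≈ -6.7840e+5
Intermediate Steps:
Add(Add(Mul(508, Add(c, 494)), Function('C')(-404)), -504159) = Add(Add(Mul(508, Add(-837, 494)), Mul(-1, Pow(Add(521, -404), -1))), -504159) = Add(Add(Mul(508, -343), Mul(-1, Pow(117, -1))), -504159) = Add(Add(-174244, Mul(-1, Rational(1, 117))), -504159) = Add(Add(-174244, Rational(-1, 117)), -504159) = Add(Rational(-20386549, 117), -504159) = Rational(-79373152, 117)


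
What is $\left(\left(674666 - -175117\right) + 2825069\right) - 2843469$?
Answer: $831383$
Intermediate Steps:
$\left(\left(674666 - -175117\right) + 2825069\right) - 2843469 = \left(\left(674666 + 175117\right) + 2825069\right) - 2843469 = \left(849783 + 2825069\right) - 2843469 = 3674852 - 2843469 = 831383$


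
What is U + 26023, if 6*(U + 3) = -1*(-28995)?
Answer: 61705/2 ≈ 30853.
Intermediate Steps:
U = 9659/2 (U = -3 + (-1*(-28995))/6 = -3 + (1/6)*28995 = -3 + 9665/2 = 9659/2 ≈ 4829.5)
U + 26023 = 9659/2 + 26023 = 61705/2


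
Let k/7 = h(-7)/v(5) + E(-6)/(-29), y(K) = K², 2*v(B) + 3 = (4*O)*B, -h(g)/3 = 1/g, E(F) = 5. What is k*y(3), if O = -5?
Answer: -34011/2987 ≈ -11.386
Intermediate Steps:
h(g) = -3/g
v(B) = -3/2 - 10*B (v(B) = -3/2 + ((4*(-5))*B)/2 = -3/2 + (-20*B)/2 = -3/2 - 10*B)
k = -3779/2987 (k = 7*((-3/(-7))/(-3/2 - 10*5) + 5/(-29)) = 7*((-3*(-⅐))/(-3/2 - 50) + 5*(-1/29)) = 7*(3/(7*(-103/2)) - 5/29) = 7*((3/7)*(-2/103) - 5/29) = 7*(-6/721 - 5/29) = 7*(-3779/20909) = -3779/2987 ≈ -1.2651)
k*y(3) = -3779/2987*3² = -3779/2987*9 = -34011/2987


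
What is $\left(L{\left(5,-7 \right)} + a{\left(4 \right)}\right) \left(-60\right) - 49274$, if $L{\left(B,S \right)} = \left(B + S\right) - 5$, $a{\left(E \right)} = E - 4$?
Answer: $-48854$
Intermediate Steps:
$a{\left(E \right)} = -4 + E$
$L{\left(B,S \right)} = -5 + B + S$
$\left(L{\left(5,-7 \right)} + a{\left(4 \right)}\right) \left(-60\right) - 49274 = \left(\left(-5 + 5 - 7\right) + \left(-4 + 4\right)\right) \left(-60\right) - 49274 = \left(-7 + 0\right) \left(-60\right) - 49274 = \left(-7\right) \left(-60\right) - 49274 = 420 - 49274 = -48854$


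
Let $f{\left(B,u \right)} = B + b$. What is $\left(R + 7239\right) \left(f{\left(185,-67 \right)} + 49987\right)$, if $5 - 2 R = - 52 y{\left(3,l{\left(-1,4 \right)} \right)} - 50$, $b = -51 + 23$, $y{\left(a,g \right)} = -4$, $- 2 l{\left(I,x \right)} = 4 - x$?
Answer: $359156400$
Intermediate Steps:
$l{\left(I,x \right)} = -2 + \frac{x}{2}$ ($l{\left(I,x \right)} = - \frac{4 - x}{2} = -2 + \frac{x}{2}$)
$b = -28$
$R = - \frac{153}{2}$ ($R = \frac{5}{2} - \frac{\left(-52\right) \left(-4\right) - 50}{2} = \frac{5}{2} - \frac{208 - 50}{2} = \frac{5}{2} - 79 = - \frac{153}{2} \approx -76.5$)
$f{\left(B,u \right)} = -28 + B$ ($f{\left(B,u \right)} = B - 28 = -28 + B$)
$\left(R + 7239\right) \left(f{\left(185,-67 \right)} + 49987\right) = \left(- \frac{153}{2} + 7239\right) \left(\left(-28 + 185\right) + 49987\right) = \frac{14325 \left(157 + 49987\right)}{2} = \frac{14325}{2} \cdot 50144 = 359156400$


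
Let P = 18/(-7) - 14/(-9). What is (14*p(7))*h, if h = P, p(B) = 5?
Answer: -640/9 ≈ -71.111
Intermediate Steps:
P = -64/63 (P = 18*(-1/7) - 14*(-1/9) = -18/7 + 14/9 = -64/63 ≈ -1.0159)
h = -64/63 ≈ -1.0159
(14*p(7))*h = (14*5)*(-64/63) = 70*(-64/63) = -640/9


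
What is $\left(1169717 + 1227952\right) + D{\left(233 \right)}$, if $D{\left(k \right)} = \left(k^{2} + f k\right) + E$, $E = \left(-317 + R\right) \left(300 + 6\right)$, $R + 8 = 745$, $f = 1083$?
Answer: $2832817$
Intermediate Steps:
$R = 737$ ($R = -8 + 745 = 737$)
$E = 128520$ ($E = \left(-317 + 737\right) \left(300 + 6\right) = 420 \cdot 306 = 128520$)
$D{\left(k \right)} = 128520 + k^{2} + 1083 k$ ($D{\left(k \right)} = \left(k^{2} + 1083 k\right) + 128520 = 128520 + k^{2} + 1083 k$)
$\left(1169717 + 1227952\right) + D{\left(233 \right)} = \left(1169717 + 1227952\right) + \left(128520 + 233^{2} + 1083 \cdot 233\right) = 2397669 + \left(128520 + 54289 + 252339\right) = 2397669 + 435148 = 2832817$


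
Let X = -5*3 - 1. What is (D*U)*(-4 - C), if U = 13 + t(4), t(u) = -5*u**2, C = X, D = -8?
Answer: 6432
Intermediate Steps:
X = -16 (X = -15 - 1 = -16)
C = -16
U = -67 (U = 13 - 5*4**2 = 13 - 5*16 = 13 - 80 = -67)
(D*U)*(-4 - C) = (-8*(-67))*(-4 - 1*(-16)) = 536*(-4 + 16) = 536*12 = 6432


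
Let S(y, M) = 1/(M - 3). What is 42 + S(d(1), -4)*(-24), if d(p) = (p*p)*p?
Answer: 318/7 ≈ 45.429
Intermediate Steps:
d(p) = p**3 (d(p) = p**2*p = p**3)
S(y, M) = 1/(-3 + M)
42 + S(d(1), -4)*(-24) = 42 - 24/(-3 - 4) = 42 - 24/(-7) = 42 - 1/7*(-24) = 42 + 24/7 = 318/7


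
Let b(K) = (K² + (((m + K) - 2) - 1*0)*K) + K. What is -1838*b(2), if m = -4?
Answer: 3676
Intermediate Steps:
b(K) = K + K² + K*(-6 + K) (b(K) = (K² + (((-4 + K) - 2) - 1*0)*K) + K = (K² + ((-6 + K) + 0)*K) + K = (K² + (-6 + K)*K) + K = (K² + K*(-6 + K)) + K = K + K² + K*(-6 + K))
-1838*b(2) = -3676*(-5 + 2*2) = -3676*(-5 + 4) = -3676*(-1) = -1838*(-2) = 3676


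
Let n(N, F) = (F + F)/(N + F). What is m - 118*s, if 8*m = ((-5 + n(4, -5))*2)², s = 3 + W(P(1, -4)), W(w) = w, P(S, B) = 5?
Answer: -1863/2 ≈ -931.50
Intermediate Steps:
n(N, F) = 2*F/(F + N) (n(N, F) = (2*F)/(F + N) = 2*F/(F + N))
s = 8 (s = 3 + 5 = 8)
m = 25/2 (m = ((-5 + 2*(-5)/(-5 + 4))*2)²/8 = ((-5 + 2*(-5)/(-1))*2)²/8 = ((-5 + 2*(-5)*(-1))*2)²/8 = ((-5 + 10)*2)²/8 = (5*2)²/8 = (⅛)*10² = (⅛)*100 = 25/2 ≈ 12.500)
m - 118*s = 25/2 - 118*8 = 25/2 - 944 = -1863/2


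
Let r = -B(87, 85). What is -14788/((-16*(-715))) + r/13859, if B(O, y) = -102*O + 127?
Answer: -26220303/39636740 ≈ -0.66152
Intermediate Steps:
B(O, y) = 127 - 102*O
r = 8747 (r = -(127 - 102*87) = -(127 - 8874) = -1*(-8747) = 8747)
-14788/((-16*(-715))) + r/13859 = -14788/((-16*(-715))) + 8747/13859 = -14788/11440 + 8747*(1/13859) = -14788*1/11440 + 8747/13859 = -3697/2860 + 8747/13859 = -26220303/39636740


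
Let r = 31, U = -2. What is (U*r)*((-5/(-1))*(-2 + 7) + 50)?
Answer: -4650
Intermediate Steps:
(U*r)*((-5/(-1))*(-2 + 7) + 50) = (-2*31)*((-5/(-1))*(-2 + 7) + 50) = -62*(-5*(-1)*5 + 50) = -62*(5*5 + 50) = -62*(25 + 50) = -62*75 = -4650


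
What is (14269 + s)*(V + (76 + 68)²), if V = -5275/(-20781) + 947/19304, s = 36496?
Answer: 422288709167497315/401156424 ≈ 1.0527e+9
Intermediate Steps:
V = 121508207/401156424 (V = -5275*(-1/20781) + 947*(1/19304) = 5275/20781 + 947/19304 = 121508207/401156424 ≈ 0.30289)
(14269 + s)*(V + (76 + 68)²) = (14269 + 36496)*(121508207/401156424 + (76 + 68)²) = 50765*(121508207/401156424 + 144²) = 50765*(121508207/401156424 + 20736) = 50765*(8318501116271/401156424) = 422288709167497315/401156424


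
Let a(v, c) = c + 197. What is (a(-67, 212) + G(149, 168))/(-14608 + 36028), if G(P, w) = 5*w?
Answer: 1249/21420 ≈ 0.058310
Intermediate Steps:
a(v, c) = 197 + c
(a(-67, 212) + G(149, 168))/(-14608 + 36028) = ((197 + 212) + 5*168)/(-14608 + 36028) = (409 + 840)/21420 = 1249*(1/21420) = 1249/21420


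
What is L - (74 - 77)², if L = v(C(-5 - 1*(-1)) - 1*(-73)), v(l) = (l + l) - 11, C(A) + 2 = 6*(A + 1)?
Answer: 86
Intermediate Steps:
C(A) = 4 + 6*A (C(A) = -2 + 6*(A + 1) = -2 + 6*(1 + A) = -2 + (6 + 6*A) = 4 + 6*A)
v(l) = -11 + 2*l (v(l) = 2*l - 11 = -11 + 2*l)
L = 95 (L = -11 + 2*((4 + 6*(-5 - 1*(-1))) - 1*(-73)) = -11 + 2*((4 + 6*(-5 + 1)) + 73) = -11 + 2*((4 + 6*(-4)) + 73) = -11 + 2*((4 - 24) + 73) = -11 + 2*(-20 + 73) = -11 + 2*53 = -11 + 106 = 95)
L - (74 - 77)² = 95 - (74 - 77)² = 95 - 1*(-3)² = 95 - 1*9 = 95 - 9 = 86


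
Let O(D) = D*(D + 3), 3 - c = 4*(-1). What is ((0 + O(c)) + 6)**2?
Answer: 5776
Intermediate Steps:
c = 7 (c = 3 - 4*(-1) = 3 - 1*(-4) = 3 + 4 = 7)
O(D) = D*(3 + D)
((0 + O(c)) + 6)**2 = ((0 + 7*(3 + 7)) + 6)**2 = ((0 + 7*10) + 6)**2 = ((0 + 70) + 6)**2 = (70 + 6)**2 = 76**2 = 5776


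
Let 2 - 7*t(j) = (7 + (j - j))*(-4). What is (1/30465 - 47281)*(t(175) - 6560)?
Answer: 13220134964192/42651 ≈ 3.0996e+8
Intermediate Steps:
t(j) = 30/7 (t(j) = 2/7 - (7 + (j - j))*(-4)/7 = 2/7 - (7 + 0)*(-4)/7 = 2/7 - (-4) = 2/7 - ⅐*(-28) = 2/7 + 4 = 30/7)
(1/30465 - 47281)*(t(175) - 6560) = (1/30465 - 47281)*(30/7 - 6560) = (1/30465 - 47281)*(-45890/7) = -1440415664/30465*(-45890/7) = 13220134964192/42651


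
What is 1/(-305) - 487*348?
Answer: -51690181/305 ≈ -1.6948e+5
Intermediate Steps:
1/(-305) - 487*348 = -1/305 - 169476 = -51690181/305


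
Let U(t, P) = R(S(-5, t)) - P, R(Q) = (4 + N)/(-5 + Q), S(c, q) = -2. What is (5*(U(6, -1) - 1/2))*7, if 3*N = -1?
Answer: -⅚ ≈ -0.83333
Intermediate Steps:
N = -⅓ (N = (⅓)*(-1) = -⅓ ≈ -0.33333)
R(Q) = 11/(3*(-5 + Q)) (R(Q) = (4 - ⅓)/(-5 + Q) = 11/(3*(-5 + Q)))
U(t, P) = -11/21 - P (U(t, P) = 11/(3*(-5 - 2)) - P = (11/3)/(-7) - P = (11/3)*(-⅐) - P = -11/21 - P)
(5*(U(6, -1) - 1/2))*7 = (5*((-11/21 - 1*(-1)) - 1/2))*7 = (5*((-11/21 + 1) - 1*½))*7 = (5*(10/21 - ½))*7 = (5*(-1/42))*7 = -5/42*7 = -⅚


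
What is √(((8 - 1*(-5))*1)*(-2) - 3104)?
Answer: I*√3130 ≈ 55.946*I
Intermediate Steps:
√(((8 - 1*(-5))*1)*(-2) - 3104) = √(((8 + 5)*1)*(-2) - 3104) = √((13*1)*(-2) - 3104) = √(13*(-2) - 3104) = √(-26 - 3104) = √(-3130) = I*√3130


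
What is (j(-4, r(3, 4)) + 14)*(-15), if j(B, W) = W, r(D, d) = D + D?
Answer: -300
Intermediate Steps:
r(D, d) = 2*D
(j(-4, r(3, 4)) + 14)*(-15) = (2*3 + 14)*(-15) = (6 + 14)*(-15) = 20*(-15) = -300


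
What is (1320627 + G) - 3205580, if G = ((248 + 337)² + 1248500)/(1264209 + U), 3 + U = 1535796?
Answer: -5277870579181/2800002 ≈ -1.8850e+6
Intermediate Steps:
U = 1535793 (U = -3 + 1535796 = 1535793)
G = 1590725/2800002 (G = ((248 + 337)² + 1248500)/(1264209 + 1535793) = (585² + 1248500)/2800002 = (342225 + 1248500)*(1/2800002) = 1590725*(1/2800002) = 1590725/2800002 ≈ 0.56812)
(1320627 + G) - 3205580 = (1320627 + 1590725/2800002) - 3205580 = 3697759831979/2800002 - 3205580 = -5277870579181/2800002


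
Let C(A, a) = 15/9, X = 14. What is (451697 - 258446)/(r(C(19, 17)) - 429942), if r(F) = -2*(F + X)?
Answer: -579753/1289920 ≈ -0.44945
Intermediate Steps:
C(A, a) = 5/3 (C(A, a) = 15*(⅑) = 5/3)
r(F) = -28 - 2*F (r(F) = -2*(F + 14) = -2*(14 + F) = -28 - 2*F)
(451697 - 258446)/(r(C(19, 17)) - 429942) = (451697 - 258446)/((-28 - 2*5/3) - 429942) = 193251/((-28 - 10/3) - 429942) = 193251/(-94/3 - 429942) = 193251/(-1289920/3) = 193251*(-3/1289920) = -579753/1289920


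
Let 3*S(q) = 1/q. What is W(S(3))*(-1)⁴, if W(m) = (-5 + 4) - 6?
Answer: -7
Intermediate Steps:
S(q) = 1/(3*q)
W(m) = -7 (W(m) = -1 - 6 = -7)
W(S(3))*(-1)⁴ = -7*(-1)⁴ = -7*1 = -7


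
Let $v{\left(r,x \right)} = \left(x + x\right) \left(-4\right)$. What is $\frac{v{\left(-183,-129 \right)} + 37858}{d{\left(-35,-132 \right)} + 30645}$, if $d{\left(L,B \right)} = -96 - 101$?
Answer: $\frac{19445}{15224} \approx 1.2773$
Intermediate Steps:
$v{\left(r,x \right)} = - 8 x$ ($v{\left(r,x \right)} = 2 x \left(-4\right) = - 8 x$)
$d{\left(L,B \right)} = -197$
$\frac{v{\left(-183,-129 \right)} + 37858}{d{\left(-35,-132 \right)} + 30645} = \frac{\left(-8\right) \left(-129\right) + 37858}{-197 + 30645} = \frac{1032 + 37858}{30448} = 38890 \cdot \frac{1}{30448} = \frac{19445}{15224}$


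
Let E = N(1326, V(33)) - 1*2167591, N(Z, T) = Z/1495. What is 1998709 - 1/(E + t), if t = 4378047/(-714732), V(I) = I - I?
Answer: 118699193775490558323/59387931797707 ≈ 1.9987e+6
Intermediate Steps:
V(I) = 0
t = -1459349/238244 (t = 4378047*(-1/714732) = -1459349/238244 ≈ -6.1254)
N(Z, T) = Z/1495 (N(Z, T) = Z*(1/1495) = Z/1495)
E = -249272863/115 (E = (1/1495)*1326 - 1*2167591 = 102/115 - 2167591 = -249272863/115 ≈ -2.1676e+6)
1998709 - 1/(E + t) = 1998709 - 1/(-249272863/115 - 1459349/238244) = 1998709 - 1/(-59387931797707/27398060) = 1998709 - 1*(-27398060/59387931797707) = 1998709 + 27398060/59387931797707 = 118699193775490558323/59387931797707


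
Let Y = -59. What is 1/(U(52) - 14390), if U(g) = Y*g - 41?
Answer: -1/17499 ≈ -5.7146e-5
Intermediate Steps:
U(g) = -41 - 59*g (U(g) = -59*g - 41 = -41 - 59*g)
1/(U(52) - 14390) = 1/((-41 - 59*52) - 14390) = 1/((-41 - 3068) - 14390) = 1/(-3109 - 14390) = 1/(-17499) = -1/17499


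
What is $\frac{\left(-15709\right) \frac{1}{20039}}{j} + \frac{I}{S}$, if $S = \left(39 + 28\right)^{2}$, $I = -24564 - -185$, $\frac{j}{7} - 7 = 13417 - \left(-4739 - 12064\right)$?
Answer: $- \frac{103367809938710}{19033503517819} \approx -5.4308$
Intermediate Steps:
$j = 211589$ ($j = 49 + 7 \left(13417 - \left(-4739 - 12064\right)\right) = 49 + 7 \left(13417 - -16803\right) = 49 + 7 \left(13417 + 16803\right) = 49 + 7 \cdot 30220 = 49 + 211540 = 211589$)
$I = -24379$ ($I = -24564 + 185 = -24379$)
$S = 4489$ ($S = 67^{2} = 4489$)
$\frac{\left(-15709\right) \frac{1}{20039}}{j} + \frac{I}{S} = \frac{\left(-15709\right) \frac{1}{20039}}{211589} - \frac{24379}{4489} = \left(-15709\right) \frac{1}{20039} \cdot \frac{1}{211589} - \frac{24379}{4489} = \left(- \frac{15709}{20039}\right) \frac{1}{211589} - \frac{24379}{4489} = - \frac{15709}{4240031971} - \frac{24379}{4489} = - \frac{103367809938710}{19033503517819}$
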